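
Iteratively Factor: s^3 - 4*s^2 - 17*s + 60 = (s - 5)*(s^2 + s - 12) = (s - 5)*(s - 3)*(s + 4)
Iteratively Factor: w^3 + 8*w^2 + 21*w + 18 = (w + 3)*(w^2 + 5*w + 6) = (w + 3)^2*(w + 2)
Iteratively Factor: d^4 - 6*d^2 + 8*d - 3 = (d + 3)*(d^3 - 3*d^2 + 3*d - 1) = (d - 1)*(d + 3)*(d^2 - 2*d + 1) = (d - 1)^2*(d + 3)*(d - 1)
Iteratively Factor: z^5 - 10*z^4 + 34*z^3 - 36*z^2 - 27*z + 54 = (z - 3)*(z^4 - 7*z^3 + 13*z^2 + 3*z - 18) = (z - 3)^2*(z^3 - 4*z^2 + z + 6) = (z - 3)^3*(z^2 - z - 2) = (z - 3)^3*(z + 1)*(z - 2)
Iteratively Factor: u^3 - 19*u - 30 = (u + 3)*(u^2 - 3*u - 10) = (u - 5)*(u + 3)*(u + 2)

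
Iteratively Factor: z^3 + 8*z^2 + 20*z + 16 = (z + 2)*(z^2 + 6*z + 8) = (z + 2)^2*(z + 4)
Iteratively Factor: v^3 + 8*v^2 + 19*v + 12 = (v + 1)*(v^2 + 7*v + 12) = (v + 1)*(v + 3)*(v + 4)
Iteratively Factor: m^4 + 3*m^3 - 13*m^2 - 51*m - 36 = (m + 1)*(m^3 + 2*m^2 - 15*m - 36) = (m + 1)*(m + 3)*(m^2 - m - 12) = (m - 4)*(m + 1)*(m + 3)*(m + 3)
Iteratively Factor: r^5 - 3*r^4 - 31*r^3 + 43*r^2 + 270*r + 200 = (r - 5)*(r^4 + 2*r^3 - 21*r^2 - 62*r - 40) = (r - 5)*(r + 1)*(r^3 + r^2 - 22*r - 40) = (r - 5)*(r + 1)*(r + 4)*(r^2 - 3*r - 10) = (r - 5)*(r + 1)*(r + 2)*(r + 4)*(r - 5)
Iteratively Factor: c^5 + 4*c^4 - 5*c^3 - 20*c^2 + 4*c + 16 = (c + 4)*(c^4 - 5*c^2 + 4) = (c + 2)*(c + 4)*(c^3 - 2*c^2 - c + 2) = (c - 1)*(c + 2)*(c + 4)*(c^2 - c - 2) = (c - 2)*(c - 1)*(c + 2)*(c + 4)*(c + 1)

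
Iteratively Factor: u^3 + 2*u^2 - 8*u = (u)*(u^2 + 2*u - 8) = u*(u - 2)*(u + 4)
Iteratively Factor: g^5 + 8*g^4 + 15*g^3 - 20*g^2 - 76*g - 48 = (g + 2)*(g^4 + 6*g^3 + 3*g^2 - 26*g - 24) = (g + 1)*(g + 2)*(g^3 + 5*g^2 - 2*g - 24) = (g + 1)*(g + 2)*(g + 3)*(g^2 + 2*g - 8) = (g + 1)*(g + 2)*(g + 3)*(g + 4)*(g - 2)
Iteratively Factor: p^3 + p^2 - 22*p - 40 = (p + 4)*(p^2 - 3*p - 10) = (p + 2)*(p + 4)*(p - 5)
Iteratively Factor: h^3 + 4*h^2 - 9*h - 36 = (h - 3)*(h^2 + 7*h + 12) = (h - 3)*(h + 3)*(h + 4)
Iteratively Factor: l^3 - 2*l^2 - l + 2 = (l - 2)*(l^2 - 1) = (l - 2)*(l + 1)*(l - 1)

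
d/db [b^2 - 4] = 2*b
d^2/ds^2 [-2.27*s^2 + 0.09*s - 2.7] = -4.54000000000000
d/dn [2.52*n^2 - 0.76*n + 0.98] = 5.04*n - 0.76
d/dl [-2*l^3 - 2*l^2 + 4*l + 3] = -6*l^2 - 4*l + 4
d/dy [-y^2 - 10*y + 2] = -2*y - 10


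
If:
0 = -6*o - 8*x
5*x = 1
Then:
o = -4/15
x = 1/5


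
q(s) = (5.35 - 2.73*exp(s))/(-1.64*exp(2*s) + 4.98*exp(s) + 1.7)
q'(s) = (5.35 - 2.73*exp(s))*(3.28*exp(2*s) - 4.98*exp(s))/(-1.64*exp(2*s) + 4.98*exp(s) + 1.7)^2 - 2.73*exp(s)/(-1.64*exp(2*s) + 4.98*exp(s) + 1.7) = (-4.4772*exp(2*s) + 17.548*exp(s) - 31.284)*exp(s)/(2.6896*exp(4*s) - 16.3344*exp(3*s) + 19.2244*exp(2*s) + 16.932*exp(s) + 2.89)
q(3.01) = 0.09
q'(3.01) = -0.09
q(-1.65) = 1.86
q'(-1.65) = -0.80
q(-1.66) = 1.87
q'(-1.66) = -0.80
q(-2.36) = 2.36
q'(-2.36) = -0.60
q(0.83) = -0.20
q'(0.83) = -1.66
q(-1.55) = 1.78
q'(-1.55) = -0.82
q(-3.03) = 2.69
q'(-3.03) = -0.39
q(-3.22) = 2.76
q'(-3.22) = -0.34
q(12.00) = 0.00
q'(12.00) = 0.00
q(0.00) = 0.52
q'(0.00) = -0.72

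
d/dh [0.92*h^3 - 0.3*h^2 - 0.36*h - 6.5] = 2.76*h^2 - 0.6*h - 0.36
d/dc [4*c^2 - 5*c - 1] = 8*c - 5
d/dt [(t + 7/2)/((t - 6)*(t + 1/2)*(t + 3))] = (-8*t^3 - 32*t^2 + 70*t + 237)/(4*t^6 - 20*t^5 - 131*t^4 + 318*t^3 + 1701*t^2 + 1404*t + 324)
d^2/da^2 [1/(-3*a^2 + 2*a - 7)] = 2*(9*a^2 - 6*a - 4*(3*a - 1)^2 + 21)/(3*a^2 - 2*a + 7)^3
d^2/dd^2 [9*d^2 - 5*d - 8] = 18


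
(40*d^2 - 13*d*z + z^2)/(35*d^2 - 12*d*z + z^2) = (-8*d + z)/(-7*d + z)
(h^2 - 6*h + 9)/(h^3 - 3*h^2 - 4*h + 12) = (h - 3)/(h^2 - 4)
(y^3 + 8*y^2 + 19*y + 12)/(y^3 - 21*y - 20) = (y + 3)/(y - 5)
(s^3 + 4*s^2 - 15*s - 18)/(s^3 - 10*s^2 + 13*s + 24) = (s + 6)/(s - 8)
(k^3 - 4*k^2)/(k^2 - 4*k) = k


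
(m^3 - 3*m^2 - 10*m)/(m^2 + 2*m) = m - 5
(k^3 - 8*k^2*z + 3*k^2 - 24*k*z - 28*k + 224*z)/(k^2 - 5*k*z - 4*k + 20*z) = (-k^2 + 8*k*z - 7*k + 56*z)/(-k + 5*z)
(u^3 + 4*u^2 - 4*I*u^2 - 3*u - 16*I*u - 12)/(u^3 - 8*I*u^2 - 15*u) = (u^2 + u*(4 - I) - 4*I)/(u*(u - 5*I))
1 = 1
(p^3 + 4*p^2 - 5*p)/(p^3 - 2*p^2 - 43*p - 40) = p*(p - 1)/(p^2 - 7*p - 8)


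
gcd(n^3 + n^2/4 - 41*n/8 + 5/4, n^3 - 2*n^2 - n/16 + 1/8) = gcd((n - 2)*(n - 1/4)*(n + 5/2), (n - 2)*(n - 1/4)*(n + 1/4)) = n^2 - 9*n/4 + 1/2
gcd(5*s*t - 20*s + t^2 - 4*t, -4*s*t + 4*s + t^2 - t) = 1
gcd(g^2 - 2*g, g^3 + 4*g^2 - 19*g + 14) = g - 2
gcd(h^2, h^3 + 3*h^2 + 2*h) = h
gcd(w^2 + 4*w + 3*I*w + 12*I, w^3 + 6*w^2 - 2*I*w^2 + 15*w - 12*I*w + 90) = w + 3*I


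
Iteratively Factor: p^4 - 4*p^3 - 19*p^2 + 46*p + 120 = (p + 2)*(p^3 - 6*p^2 - 7*p + 60) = (p + 2)*(p + 3)*(p^2 - 9*p + 20) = (p - 4)*(p + 2)*(p + 3)*(p - 5)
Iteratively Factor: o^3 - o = (o)*(o^2 - 1) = o*(o + 1)*(o - 1)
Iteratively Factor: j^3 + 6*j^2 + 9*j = (j + 3)*(j^2 + 3*j) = (j + 3)^2*(j)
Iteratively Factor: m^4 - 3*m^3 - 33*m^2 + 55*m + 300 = (m - 5)*(m^3 + 2*m^2 - 23*m - 60) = (m - 5)*(m + 4)*(m^2 - 2*m - 15) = (m - 5)*(m + 3)*(m + 4)*(m - 5)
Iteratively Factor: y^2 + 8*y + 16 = (y + 4)*(y + 4)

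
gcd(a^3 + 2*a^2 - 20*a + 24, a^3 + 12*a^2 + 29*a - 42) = a + 6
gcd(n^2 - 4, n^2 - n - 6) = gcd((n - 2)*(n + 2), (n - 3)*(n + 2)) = n + 2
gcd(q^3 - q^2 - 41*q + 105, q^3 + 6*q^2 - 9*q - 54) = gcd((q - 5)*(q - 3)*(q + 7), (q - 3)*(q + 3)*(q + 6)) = q - 3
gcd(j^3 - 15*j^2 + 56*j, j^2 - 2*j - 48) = j - 8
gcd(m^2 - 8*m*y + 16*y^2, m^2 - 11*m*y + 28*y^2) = -m + 4*y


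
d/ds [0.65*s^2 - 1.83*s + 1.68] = 1.3*s - 1.83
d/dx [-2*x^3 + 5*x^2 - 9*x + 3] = -6*x^2 + 10*x - 9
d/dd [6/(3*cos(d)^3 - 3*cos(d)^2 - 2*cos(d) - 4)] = 96*(-9*sin(d)^2 - 6*cos(d) + 7)*sin(d)/(12*sin(d)^2 + cos(d) + 3*cos(3*d) - 28)^2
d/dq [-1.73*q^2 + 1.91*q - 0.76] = 1.91 - 3.46*q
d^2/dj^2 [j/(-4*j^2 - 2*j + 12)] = (-j*(4*j + 1)^2 + (6*j + 1)*(2*j^2 + j - 6))/(2*j^2 + j - 6)^3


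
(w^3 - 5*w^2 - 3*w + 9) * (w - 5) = w^4 - 10*w^3 + 22*w^2 + 24*w - 45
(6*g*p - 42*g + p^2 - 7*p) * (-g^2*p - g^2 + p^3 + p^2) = -6*g^3*p^2 + 36*g^3*p + 42*g^3 - g^2*p^3 + 6*g^2*p^2 + 7*g^2*p + 6*g*p^4 - 36*g*p^3 - 42*g*p^2 + p^5 - 6*p^4 - 7*p^3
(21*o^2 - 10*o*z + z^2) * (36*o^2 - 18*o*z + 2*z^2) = 756*o^4 - 738*o^3*z + 258*o^2*z^2 - 38*o*z^3 + 2*z^4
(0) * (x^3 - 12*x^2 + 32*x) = 0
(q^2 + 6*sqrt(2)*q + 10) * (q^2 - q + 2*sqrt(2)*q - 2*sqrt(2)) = q^4 - q^3 + 8*sqrt(2)*q^3 - 8*sqrt(2)*q^2 + 34*q^2 - 34*q + 20*sqrt(2)*q - 20*sqrt(2)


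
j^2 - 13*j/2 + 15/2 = (j - 5)*(j - 3/2)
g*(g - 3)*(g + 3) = g^3 - 9*g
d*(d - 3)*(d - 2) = d^3 - 5*d^2 + 6*d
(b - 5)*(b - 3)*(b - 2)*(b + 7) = b^4 - 3*b^3 - 39*b^2 + 187*b - 210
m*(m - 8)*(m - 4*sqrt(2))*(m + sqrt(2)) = m^4 - 8*m^3 - 3*sqrt(2)*m^3 - 8*m^2 + 24*sqrt(2)*m^2 + 64*m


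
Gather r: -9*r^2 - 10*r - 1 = -9*r^2 - 10*r - 1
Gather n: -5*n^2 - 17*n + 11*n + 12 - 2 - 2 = -5*n^2 - 6*n + 8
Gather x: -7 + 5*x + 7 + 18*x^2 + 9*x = 18*x^2 + 14*x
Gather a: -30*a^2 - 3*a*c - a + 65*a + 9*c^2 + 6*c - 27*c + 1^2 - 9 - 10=-30*a^2 + a*(64 - 3*c) + 9*c^2 - 21*c - 18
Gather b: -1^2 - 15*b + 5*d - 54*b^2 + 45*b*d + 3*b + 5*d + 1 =-54*b^2 + b*(45*d - 12) + 10*d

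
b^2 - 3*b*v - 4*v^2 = (b - 4*v)*(b + v)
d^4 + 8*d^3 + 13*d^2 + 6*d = d*(d + 1)^2*(d + 6)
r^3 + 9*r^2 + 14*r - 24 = (r - 1)*(r + 4)*(r + 6)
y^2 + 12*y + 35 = (y + 5)*(y + 7)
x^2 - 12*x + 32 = (x - 8)*(x - 4)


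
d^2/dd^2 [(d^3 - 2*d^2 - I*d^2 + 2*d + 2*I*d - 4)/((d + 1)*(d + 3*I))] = (d^3*(-14 + 24*I) + d^2*(-96 + 54*I) + d*(-42 - 108*I) + 148 + 18*I)/(d^6 + d^5*(3 + 9*I) + d^4*(-24 + 27*I) - 80*d^3 + d^2*(-81 - 72*I) + d*(-27 - 81*I) - 27*I)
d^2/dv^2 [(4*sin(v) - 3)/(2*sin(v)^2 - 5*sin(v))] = (-16*sin(v)^2 + 8*sin(v) - 58 + 3/sin(v) + 180/sin(v)^2 - 150/sin(v)^3)/(2*sin(v) - 5)^3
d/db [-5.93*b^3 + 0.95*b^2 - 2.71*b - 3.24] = -17.79*b^2 + 1.9*b - 2.71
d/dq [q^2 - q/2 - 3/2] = 2*q - 1/2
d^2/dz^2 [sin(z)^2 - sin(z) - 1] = sin(z) + 2*cos(2*z)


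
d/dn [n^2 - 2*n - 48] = 2*n - 2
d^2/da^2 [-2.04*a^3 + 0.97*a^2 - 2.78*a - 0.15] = 1.94 - 12.24*a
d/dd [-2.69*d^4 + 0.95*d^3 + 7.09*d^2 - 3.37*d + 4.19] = -10.76*d^3 + 2.85*d^2 + 14.18*d - 3.37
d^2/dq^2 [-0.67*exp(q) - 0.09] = -0.67*exp(q)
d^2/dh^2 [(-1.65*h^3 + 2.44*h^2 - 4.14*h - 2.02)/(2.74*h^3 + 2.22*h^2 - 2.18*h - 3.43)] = (56.710328*h^6 - 245.623464*h^5 - 431.717688*h^4 + 16.987316*h^3 - 416.788116*h^2 - 360.869406*h + 69.362904)/(20.570824*h^9 + 50.000616*h^8 - 8.588256*h^7 - 145.87518*h^6 - 118.351032*h^5 + 103.866204*h^4 + 185.946214*h^3 + 29.452038*h^2 - 76.942446*h - 40.353607)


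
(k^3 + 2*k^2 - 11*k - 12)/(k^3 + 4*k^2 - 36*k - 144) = (k^2 - 2*k - 3)/(k^2 - 36)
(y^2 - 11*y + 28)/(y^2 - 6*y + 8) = (y - 7)/(y - 2)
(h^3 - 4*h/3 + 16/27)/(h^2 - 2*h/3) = h + 2/3 - 8/(9*h)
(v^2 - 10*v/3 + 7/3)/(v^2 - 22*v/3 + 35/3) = (v - 1)/(v - 5)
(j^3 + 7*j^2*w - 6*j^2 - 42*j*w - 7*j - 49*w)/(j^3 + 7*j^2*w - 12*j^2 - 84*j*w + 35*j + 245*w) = (j + 1)/(j - 5)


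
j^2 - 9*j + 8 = (j - 8)*(j - 1)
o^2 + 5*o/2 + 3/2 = (o + 1)*(o + 3/2)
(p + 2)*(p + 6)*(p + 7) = p^3 + 15*p^2 + 68*p + 84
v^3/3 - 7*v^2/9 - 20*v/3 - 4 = (v/3 + 1)*(v - 6)*(v + 2/3)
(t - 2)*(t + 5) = t^2 + 3*t - 10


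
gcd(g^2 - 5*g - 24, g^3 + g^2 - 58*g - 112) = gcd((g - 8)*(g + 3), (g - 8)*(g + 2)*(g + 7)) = g - 8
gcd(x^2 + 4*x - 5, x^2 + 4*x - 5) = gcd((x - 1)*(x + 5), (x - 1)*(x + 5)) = x^2 + 4*x - 5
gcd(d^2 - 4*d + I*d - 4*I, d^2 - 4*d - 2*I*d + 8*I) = d - 4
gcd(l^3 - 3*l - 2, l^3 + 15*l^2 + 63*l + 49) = l + 1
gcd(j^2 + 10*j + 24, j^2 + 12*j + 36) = j + 6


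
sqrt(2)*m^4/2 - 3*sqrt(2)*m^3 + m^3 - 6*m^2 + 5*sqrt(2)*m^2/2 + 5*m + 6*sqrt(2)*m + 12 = (m - 4)*(m - 3)*(m + sqrt(2))*(sqrt(2)*m/2 + sqrt(2)/2)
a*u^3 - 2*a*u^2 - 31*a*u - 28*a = (u - 7)*(u + 4)*(a*u + a)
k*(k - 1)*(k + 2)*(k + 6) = k^4 + 7*k^3 + 4*k^2 - 12*k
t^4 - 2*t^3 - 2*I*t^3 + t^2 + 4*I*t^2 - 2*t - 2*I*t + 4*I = (t - 2)*(t - 2*I)*(t - I)*(t + I)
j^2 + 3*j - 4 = (j - 1)*(j + 4)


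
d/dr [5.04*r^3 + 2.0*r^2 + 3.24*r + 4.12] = 15.12*r^2 + 4.0*r + 3.24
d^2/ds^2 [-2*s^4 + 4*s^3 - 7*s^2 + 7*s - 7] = -24*s^2 + 24*s - 14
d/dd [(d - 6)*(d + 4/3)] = 2*d - 14/3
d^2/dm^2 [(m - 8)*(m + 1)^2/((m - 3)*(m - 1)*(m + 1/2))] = 8*(-5*m^6 - 96*m^5 + 237*m^4 + 207*m^3 - 546*m^2 - 219*m - 82)/(8*m^9 - 84*m^8 + 318*m^7 - 475*m^6 + 66*m^5 + 429*m^4 - 190*m^3 - 153*m^2 + 54*m + 27)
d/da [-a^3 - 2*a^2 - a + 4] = -3*a^2 - 4*a - 1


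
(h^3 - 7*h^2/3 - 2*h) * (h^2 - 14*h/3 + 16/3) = h^5 - 7*h^4 + 128*h^3/9 - 28*h^2/9 - 32*h/3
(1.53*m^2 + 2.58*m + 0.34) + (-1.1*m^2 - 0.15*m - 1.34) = 0.43*m^2 + 2.43*m - 1.0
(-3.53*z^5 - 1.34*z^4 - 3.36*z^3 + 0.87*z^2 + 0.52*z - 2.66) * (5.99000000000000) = -21.1447*z^5 - 8.0266*z^4 - 20.1264*z^3 + 5.2113*z^2 + 3.1148*z - 15.9334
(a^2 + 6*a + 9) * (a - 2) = a^3 + 4*a^2 - 3*a - 18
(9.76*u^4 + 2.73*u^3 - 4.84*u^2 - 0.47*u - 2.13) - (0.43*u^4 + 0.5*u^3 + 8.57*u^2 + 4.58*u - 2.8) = 9.33*u^4 + 2.23*u^3 - 13.41*u^2 - 5.05*u + 0.67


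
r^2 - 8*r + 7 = (r - 7)*(r - 1)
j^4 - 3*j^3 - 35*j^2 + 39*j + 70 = (j - 7)*(j - 2)*(j + 1)*(j + 5)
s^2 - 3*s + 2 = (s - 2)*(s - 1)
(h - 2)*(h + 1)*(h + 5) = h^3 + 4*h^2 - 7*h - 10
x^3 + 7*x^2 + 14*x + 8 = (x + 1)*(x + 2)*(x + 4)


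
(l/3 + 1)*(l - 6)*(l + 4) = l^3/3 + l^2/3 - 10*l - 24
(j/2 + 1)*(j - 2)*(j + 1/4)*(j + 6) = j^4/2 + 25*j^3/8 - 5*j^2/4 - 25*j/2 - 3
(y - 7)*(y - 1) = y^2 - 8*y + 7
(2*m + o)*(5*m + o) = 10*m^2 + 7*m*o + o^2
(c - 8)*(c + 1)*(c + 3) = c^3 - 4*c^2 - 29*c - 24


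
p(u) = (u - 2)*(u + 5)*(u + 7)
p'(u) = (u - 2)*(u + 5) + (u - 2)*(u + 7) + (u + 5)*(u + 7)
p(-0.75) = -73.05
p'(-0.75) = -2.31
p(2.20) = 13.25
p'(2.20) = 69.52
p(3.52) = 136.24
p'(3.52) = 118.57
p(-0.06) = -70.62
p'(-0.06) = 9.81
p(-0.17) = -71.59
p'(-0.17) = 7.69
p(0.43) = -63.34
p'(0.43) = 20.15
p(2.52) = 37.23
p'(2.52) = 80.45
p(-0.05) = -70.53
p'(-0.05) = 10.01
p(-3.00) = -40.00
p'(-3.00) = -22.00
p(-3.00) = -40.00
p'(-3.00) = -22.00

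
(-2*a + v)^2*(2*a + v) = 8*a^3 - 4*a^2*v - 2*a*v^2 + v^3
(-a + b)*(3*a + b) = -3*a^2 + 2*a*b + b^2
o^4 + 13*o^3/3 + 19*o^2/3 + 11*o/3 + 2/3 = (o + 1/3)*(o + 1)^2*(o + 2)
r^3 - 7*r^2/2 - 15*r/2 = r*(r - 5)*(r + 3/2)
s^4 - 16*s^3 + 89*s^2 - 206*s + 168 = (s - 7)*(s - 4)*(s - 3)*(s - 2)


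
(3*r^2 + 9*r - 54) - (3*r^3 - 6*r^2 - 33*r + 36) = -3*r^3 + 9*r^2 + 42*r - 90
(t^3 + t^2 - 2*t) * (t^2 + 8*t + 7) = t^5 + 9*t^4 + 13*t^3 - 9*t^2 - 14*t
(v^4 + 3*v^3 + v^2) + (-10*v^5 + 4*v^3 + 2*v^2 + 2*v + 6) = -10*v^5 + v^4 + 7*v^3 + 3*v^2 + 2*v + 6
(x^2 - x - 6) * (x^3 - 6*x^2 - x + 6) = x^5 - 7*x^4 - x^3 + 43*x^2 - 36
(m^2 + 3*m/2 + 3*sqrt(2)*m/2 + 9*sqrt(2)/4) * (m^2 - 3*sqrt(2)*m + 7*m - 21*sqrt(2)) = m^4 - 3*sqrt(2)*m^3/2 + 17*m^3/2 - 51*sqrt(2)*m^2/4 + 3*m^2/2 - 153*m/2 - 63*sqrt(2)*m/4 - 189/2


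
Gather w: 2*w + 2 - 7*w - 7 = -5*w - 5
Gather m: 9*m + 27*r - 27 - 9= 9*m + 27*r - 36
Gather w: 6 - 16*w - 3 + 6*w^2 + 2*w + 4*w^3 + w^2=4*w^3 + 7*w^2 - 14*w + 3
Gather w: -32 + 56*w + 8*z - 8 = 56*w + 8*z - 40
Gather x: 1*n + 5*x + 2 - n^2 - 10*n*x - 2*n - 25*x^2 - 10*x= -n^2 - n - 25*x^2 + x*(-10*n - 5) + 2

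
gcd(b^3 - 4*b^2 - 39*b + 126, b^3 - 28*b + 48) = b + 6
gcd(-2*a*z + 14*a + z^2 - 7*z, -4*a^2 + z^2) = -2*a + z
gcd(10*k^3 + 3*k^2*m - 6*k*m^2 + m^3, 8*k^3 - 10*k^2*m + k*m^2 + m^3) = 2*k - m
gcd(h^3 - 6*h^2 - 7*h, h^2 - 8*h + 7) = h - 7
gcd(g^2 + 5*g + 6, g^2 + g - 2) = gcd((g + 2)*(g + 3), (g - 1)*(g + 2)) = g + 2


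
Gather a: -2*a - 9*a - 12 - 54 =-11*a - 66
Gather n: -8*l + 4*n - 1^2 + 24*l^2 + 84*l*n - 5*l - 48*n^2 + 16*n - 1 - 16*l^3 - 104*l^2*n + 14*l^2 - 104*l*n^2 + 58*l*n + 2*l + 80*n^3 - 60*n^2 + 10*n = -16*l^3 + 38*l^2 - 11*l + 80*n^3 + n^2*(-104*l - 108) + n*(-104*l^2 + 142*l + 30) - 2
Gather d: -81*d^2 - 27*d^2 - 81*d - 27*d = -108*d^2 - 108*d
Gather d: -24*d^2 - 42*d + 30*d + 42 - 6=-24*d^2 - 12*d + 36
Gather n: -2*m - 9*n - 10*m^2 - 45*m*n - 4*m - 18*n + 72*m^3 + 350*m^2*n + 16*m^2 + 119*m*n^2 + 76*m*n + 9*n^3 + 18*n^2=72*m^3 + 6*m^2 - 6*m + 9*n^3 + n^2*(119*m + 18) + n*(350*m^2 + 31*m - 27)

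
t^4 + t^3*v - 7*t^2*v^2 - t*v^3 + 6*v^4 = (t - 2*v)*(t - v)*(t + v)*(t + 3*v)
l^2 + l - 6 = (l - 2)*(l + 3)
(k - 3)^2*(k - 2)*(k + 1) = k^4 - 7*k^3 + 13*k^2 + 3*k - 18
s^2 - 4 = (s - 2)*(s + 2)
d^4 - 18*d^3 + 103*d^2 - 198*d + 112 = (d - 8)*(d - 7)*(d - 2)*(d - 1)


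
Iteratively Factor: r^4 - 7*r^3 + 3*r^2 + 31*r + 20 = (r - 4)*(r^3 - 3*r^2 - 9*r - 5) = (r - 4)*(r + 1)*(r^2 - 4*r - 5) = (r - 4)*(r + 1)^2*(r - 5)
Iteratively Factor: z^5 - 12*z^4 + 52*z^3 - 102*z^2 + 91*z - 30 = (z - 2)*(z^4 - 10*z^3 + 32*z^2 - 38*z + 15) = (z - 2)*(z - 1)*(z^3 - 9*z^2 + 23*z - 15) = (z - 3)*(z - 2)*(z - 1)*(z^2 - 6*z + 5) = (z - 3)*(z - 2)*(z - 1)^2*(z - 5)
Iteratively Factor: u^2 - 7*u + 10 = (u - 5)*(u - 2)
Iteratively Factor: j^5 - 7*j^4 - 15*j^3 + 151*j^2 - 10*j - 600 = (j + 4)*(j^4 - 11*j^3 + 29*j^2 + 35*j - 150) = (j - 5)*(j + 4)*(j^3 - 6*j^2 - j + 30) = (j - 5)^2*(j + 4)*(j^2 - j - 6) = (j - 5)^2*(j + 2)*(j + 4)*(j - 3)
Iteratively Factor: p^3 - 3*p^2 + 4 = (p - 2)*(p^2 - p - 2) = (p - 2)^2*(p + 1)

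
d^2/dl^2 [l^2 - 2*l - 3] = 2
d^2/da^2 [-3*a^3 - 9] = -18*a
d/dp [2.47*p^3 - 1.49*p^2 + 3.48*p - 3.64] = 7.41*p^2 - 2.98*p + 3.48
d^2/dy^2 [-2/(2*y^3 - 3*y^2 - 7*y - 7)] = 4*(3*(2*y - 1)*(-2*y^3 + 3*y^2 + 7*y + 7) + (-6*y^2 + 6*y + 7)^2)/(-2*y^3 + 3*y^2 + 7*y + 7)^3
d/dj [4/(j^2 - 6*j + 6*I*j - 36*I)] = 8*(-j + 3 - 3*I)/(j^2 - 6*j + 6*I*j - 36*I)^2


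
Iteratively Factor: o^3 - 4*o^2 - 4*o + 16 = (o - 4)*(o^2 - 4) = (o - 4)*(o - 2)*(o + 2)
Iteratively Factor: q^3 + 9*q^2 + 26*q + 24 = (q + 2)*(q^2 + 7*q + 12) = (q + 2)*(q + 3)*(q + 4)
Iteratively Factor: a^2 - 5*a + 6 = (a - 2)*(a - 3)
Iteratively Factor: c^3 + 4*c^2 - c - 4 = (c + 4)*(c^2 - 1) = (c + 1)*(c + 4)*(c - 1)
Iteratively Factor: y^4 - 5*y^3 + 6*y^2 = (y)*(y^3 - 5*y^2 + 6*y) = y*(y - 2)*(y^2 - 3*y) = y*(y - 3)*(y - 2)*(y)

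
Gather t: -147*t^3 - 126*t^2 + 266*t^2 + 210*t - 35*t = -147*t^3 + 140*t^2 + 175*t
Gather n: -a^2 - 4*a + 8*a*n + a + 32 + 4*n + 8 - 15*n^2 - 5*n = -a^2 - 3*a - 15*n^2 + n*(8*a - 1) + 40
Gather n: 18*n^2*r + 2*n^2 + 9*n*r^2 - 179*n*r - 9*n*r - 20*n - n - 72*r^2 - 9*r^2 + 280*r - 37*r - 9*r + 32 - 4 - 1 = n^2*(18*r + 2) + n*(9*r^2 - 188*r - 21) - 81*r^2 + 234*r + 27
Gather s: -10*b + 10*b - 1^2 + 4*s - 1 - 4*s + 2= 0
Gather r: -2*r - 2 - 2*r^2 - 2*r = -2*r^2 - 4*r - 2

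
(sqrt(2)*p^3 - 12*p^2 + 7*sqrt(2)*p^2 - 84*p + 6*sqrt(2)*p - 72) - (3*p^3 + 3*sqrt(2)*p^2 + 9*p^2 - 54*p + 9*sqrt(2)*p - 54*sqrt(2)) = -3*p^3 + sqrt(2)*p^3 - 21*p^2 + 4*sqrt(2)*p^2 - 30*p - 3*sqrt(2)*p - 72 + 54*sqrt(2)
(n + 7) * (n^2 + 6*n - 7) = n^3 + 13*n^2 + 35*n - 49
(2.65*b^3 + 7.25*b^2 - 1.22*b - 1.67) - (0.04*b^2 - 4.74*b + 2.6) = 2.65*b^3 + 7.21*b^2 + 3.52*b - 4.27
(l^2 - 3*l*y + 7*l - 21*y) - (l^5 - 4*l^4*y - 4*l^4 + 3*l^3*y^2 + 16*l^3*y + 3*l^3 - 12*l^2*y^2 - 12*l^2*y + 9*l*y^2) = -l^5 + 4*l^4*y + 4*l^4 - 3*l^3*y^2 - 16*l^3*y - 3*l^3 + 12*l^2*y^2 + 12*l^2*y + l^2 - 9*l*y^2 - 3*l*y + 7*l - 21*y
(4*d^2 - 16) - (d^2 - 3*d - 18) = 3*d^2 + 3*d + 2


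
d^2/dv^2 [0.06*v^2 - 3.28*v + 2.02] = 0.120000000000000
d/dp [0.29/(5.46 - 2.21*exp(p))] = 0.6409*exp(p)/(2.21*exp(p) - 5.46)^2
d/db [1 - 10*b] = -10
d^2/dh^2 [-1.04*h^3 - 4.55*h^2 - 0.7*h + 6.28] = -6.24*h - 9.1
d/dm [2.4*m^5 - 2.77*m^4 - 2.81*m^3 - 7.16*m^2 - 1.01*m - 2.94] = 12.0*m^4 - 11.08*m^3 - 8.43*m^2 - 14.32*m - 1.01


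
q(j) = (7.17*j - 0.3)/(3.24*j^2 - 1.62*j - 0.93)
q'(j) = (1.62 - 6.48*j)*(7.17*j - 0.3)/(3.24*j^2 - 1.62*j - 0.93)^2 + 7.17/(3.24*j^2 - 1.62*j - 0.93)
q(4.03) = 0.63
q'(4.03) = -0.18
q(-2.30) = -0.84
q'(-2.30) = -0.34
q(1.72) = 2.05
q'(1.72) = -2.11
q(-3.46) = -0.58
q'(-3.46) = -0.15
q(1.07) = 7.05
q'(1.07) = -28.94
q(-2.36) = -0.82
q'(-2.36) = -0.32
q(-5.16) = -0.40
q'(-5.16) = -0.07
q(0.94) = 15.70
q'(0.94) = -153.75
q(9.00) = 0.26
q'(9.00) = -0.03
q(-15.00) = -0.14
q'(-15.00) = -0.01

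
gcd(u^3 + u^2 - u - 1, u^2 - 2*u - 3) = u + 1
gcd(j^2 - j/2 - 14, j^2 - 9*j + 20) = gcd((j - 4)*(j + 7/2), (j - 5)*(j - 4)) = j - 4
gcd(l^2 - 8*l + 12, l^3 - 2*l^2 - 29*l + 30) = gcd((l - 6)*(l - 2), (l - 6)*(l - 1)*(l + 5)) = l - 6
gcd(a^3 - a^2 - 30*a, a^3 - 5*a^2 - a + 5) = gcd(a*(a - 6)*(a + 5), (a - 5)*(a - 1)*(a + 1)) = 1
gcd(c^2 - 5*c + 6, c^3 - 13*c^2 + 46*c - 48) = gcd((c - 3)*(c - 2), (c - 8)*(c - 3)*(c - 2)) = c^2 - 5*c + 6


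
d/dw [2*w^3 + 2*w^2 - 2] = 2*w*(3*w + 2)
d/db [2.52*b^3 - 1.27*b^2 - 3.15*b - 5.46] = 7.56*b^2 - 2.54*b - 3.15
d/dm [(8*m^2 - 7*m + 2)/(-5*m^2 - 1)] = (-35*m^2 + 4*m + 7)/(25*m^4 + 10*m^2 + 1)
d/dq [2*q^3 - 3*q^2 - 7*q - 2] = 6*q^2 - 6*q - 7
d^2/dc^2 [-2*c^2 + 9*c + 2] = -4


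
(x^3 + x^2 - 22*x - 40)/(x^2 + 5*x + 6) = (x^2 - x - 20)/(x + 3)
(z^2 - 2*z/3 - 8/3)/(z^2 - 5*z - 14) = (-3*z^2 + 2*z + 8)/(3*(-z^2 + 5*z + 14))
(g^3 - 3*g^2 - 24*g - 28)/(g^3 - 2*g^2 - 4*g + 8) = (g^2 - 5*g - 14)/(g^2 - 4*g + 4)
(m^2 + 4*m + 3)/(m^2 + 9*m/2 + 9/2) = 2*(m + 1)/(2*m + 3)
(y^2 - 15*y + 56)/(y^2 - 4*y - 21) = (y - 8)/(y + 3)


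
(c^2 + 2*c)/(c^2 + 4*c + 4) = c/(c + 2)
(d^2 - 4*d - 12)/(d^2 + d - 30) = (d^2 - 4*d - 12)/(d^2 + d - 30)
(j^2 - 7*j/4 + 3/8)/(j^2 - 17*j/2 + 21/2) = (j - 1/4)/(j - 7)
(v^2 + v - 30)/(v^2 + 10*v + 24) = (v - 5)/(v + 4)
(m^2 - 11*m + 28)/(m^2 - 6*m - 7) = (m - 4)/(m + 1)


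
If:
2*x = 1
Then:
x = 1/2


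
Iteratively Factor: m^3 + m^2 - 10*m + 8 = (m - 2)*(m^2 + 3*m - 4) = (m - 2)*(m + 4)*(m - 1)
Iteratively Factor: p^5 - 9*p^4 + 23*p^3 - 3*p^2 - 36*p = (p + 1)*(p^4 - 10*p^3 + 33*p^2 - 36*p) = p*(p + 1)*(p^3 - 10*p^2 + 33*p - 36) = p*(p - 3)*(p + 1)*(p^2 - 7*p + 12) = p*(p - 3)^2*(p + 1)*(p - 4)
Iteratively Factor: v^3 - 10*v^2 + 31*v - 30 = (v - 5)*(v^2 - 5*v + 6) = (v - 5)*(v - 2)*(v - 3)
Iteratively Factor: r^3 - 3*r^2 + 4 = (r - 2)*(r^2 - r - 2) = (r - 2)*(r + 1)*(r - 2)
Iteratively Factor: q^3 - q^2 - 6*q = (q)*(q^2 - q - 6) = q*(q - 3)*(q + 2)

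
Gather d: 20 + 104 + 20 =144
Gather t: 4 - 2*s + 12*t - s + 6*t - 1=-3*s + 18*t + 3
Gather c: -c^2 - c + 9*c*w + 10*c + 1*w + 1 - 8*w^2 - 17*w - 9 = -c^2 + c*(9*w + 9) - 8*w^2 - 16*w - 8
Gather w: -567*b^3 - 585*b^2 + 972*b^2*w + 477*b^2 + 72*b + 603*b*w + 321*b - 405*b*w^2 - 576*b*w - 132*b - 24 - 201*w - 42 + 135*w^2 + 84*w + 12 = -567*b^3 - 108*b^2 + 261*b + w^2*(135 - 405*b) + w*(972*b^2 + 27*b - 117) - 54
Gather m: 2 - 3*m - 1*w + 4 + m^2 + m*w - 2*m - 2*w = m^2 + m*(w - 5) - 3*w + 6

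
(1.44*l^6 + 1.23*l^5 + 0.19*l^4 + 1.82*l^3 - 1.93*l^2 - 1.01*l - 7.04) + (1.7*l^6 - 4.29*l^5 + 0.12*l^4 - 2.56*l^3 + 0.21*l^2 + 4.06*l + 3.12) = 3.14*l^6 - 3.06*l^5 + 0.31*l^4 - 0.74*l^3 - 1.72*l^2 + 3.05*l - 3.92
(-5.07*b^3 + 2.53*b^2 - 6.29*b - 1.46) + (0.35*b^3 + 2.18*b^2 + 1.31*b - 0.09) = -4.72*b^3 + 4.71*b^2 - 4.98*b - 1.55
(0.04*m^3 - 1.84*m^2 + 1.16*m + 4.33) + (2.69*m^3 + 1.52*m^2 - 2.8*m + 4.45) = 2.73*m^3 - 0.32*m^2 - 1.64*m + 8.78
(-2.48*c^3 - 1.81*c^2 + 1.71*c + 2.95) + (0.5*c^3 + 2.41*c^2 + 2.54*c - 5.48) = -1.98*c^3 + 0.6*c^2 + 4.25*c - 2.53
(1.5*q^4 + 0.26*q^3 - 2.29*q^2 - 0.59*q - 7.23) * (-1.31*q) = -1.965*q^5 - 0.3406*q^4 + 2.9999*q^3 + 0.7729*q^2 + 9.4713*q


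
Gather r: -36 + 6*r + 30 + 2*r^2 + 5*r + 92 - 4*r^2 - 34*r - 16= -2*r^2 - 23*r + 70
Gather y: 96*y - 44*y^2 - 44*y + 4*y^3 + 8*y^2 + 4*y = 4*y^3 - 36*y^2 + 56*y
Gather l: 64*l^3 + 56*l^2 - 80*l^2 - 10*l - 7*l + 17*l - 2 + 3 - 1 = 64*l^3 - 24*l^2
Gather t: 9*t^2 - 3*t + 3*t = 9*t^2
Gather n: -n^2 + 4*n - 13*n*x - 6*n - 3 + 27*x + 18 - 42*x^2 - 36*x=-n^2 + n*(-13*x - 2) - 42*x^2 - 9*x + 15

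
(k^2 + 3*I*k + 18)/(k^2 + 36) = (k - 3*I)/(k - 6*I)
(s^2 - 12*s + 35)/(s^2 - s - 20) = (s - 7)/(s + 4)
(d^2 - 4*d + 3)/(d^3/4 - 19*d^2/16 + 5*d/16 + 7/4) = 16*(d^2 - 4*d + 3)/(4*d^3 - 19*d^2 + 5*d + 28)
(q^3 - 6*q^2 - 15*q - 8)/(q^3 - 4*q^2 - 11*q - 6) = (q - 8)/(q - 6)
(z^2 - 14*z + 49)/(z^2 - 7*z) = (z - 7)/z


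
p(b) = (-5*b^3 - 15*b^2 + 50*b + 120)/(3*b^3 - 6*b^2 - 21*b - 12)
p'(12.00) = 0.08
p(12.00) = -2.49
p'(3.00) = 3.65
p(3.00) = 0.00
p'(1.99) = 1.67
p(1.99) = -2.24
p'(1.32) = 2.04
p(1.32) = -3.43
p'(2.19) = 1.73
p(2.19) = -1.90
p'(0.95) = 2.77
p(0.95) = -4.30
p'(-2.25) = -0.73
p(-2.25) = 0.39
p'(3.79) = 72.86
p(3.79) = 12.33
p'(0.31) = 6.78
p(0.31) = -7.05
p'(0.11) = 10.23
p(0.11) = -8.72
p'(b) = (-15*b^2 - 30*b + 50)/(3*b^3 - 6*b^2 - 21*b - 12) + (-9*b^2 + 12*b + 21)*(-5*b^3 - 15*b^2 + 50*b + 120)/(3*b^3 - 6*b^2 - 21*b - 12)^2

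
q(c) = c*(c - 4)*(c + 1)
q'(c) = c*(c - 4) + c*(c + 1) + (c - 4)*(c + 1)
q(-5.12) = -192.38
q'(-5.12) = 105.36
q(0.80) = -4.61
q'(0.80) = -6.88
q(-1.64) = -5.92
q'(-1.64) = 13.91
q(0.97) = -5.79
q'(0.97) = -7.00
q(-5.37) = -219.88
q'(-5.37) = 114.73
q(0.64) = -3.53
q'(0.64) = -6.61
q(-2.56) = -26.20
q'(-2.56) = 31.02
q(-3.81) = -83.61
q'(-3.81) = 62.41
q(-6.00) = -300.00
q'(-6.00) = 140.00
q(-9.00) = -936.00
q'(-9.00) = 293.00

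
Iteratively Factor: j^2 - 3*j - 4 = (j - 4)*(j + 1)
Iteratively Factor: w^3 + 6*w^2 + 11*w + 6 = (w + 2)*(w^2 + 4*w + 3) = (w + 2)*(w + 3)*(w + 1)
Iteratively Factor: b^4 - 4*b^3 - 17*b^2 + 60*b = (b)*(b^3 - 4*b^2 - 17*b + 60) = b*(b + 4)*(b^2 - 8*b + 15) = b*(b - 5)*(b + 4)*(b - 3)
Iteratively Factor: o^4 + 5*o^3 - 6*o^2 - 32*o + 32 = (o + 4)*(o^3 + o^2 - 10*o + 8) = (o + 4)^2*(o^2 - 3*o + 2) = (o - 1)*(o + 4)^2*(o - 2)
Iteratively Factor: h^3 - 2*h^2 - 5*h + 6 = (h + 2)*(h^2 - 4*h + 3) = (h - 3)*(h + 2)*(h - 1)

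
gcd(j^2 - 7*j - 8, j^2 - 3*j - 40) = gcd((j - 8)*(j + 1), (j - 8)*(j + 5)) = j - 8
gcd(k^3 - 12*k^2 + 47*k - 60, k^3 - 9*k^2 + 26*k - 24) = k^2 - 7*k + 12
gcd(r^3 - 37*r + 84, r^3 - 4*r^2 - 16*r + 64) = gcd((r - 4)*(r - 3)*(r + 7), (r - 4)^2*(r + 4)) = r - 4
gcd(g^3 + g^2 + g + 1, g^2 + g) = g + 1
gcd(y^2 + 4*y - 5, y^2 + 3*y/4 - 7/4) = y - 1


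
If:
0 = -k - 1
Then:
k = -1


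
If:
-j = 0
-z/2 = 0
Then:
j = 0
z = 0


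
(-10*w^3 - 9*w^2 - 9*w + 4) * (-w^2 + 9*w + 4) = 10*w^5 - 81*w^4 - 112*w^3 - 121*w^2 + 16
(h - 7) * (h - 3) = h^2 - 10*h + 21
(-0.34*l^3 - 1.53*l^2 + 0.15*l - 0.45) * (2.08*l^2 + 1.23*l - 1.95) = -0.7072*l^5 - 3.6006*l^4 - 0.9069*l^3 + 2.232*l^2 - 0.846*l + 0.8775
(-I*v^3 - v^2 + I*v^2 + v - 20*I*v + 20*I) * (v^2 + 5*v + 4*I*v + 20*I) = -I*v^5 + 3*v^4 - 4*I*v^4 + 12*v^3 - 19*I*v^3 + 65*v^2 - 96*I*v^2 + 320*v + 120*I*v - 400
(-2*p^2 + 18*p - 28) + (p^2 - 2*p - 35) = -p^2 + 16*p - 63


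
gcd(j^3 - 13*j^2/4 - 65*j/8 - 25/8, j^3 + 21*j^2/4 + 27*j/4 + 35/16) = j^2 + 7*j/4 + 5/8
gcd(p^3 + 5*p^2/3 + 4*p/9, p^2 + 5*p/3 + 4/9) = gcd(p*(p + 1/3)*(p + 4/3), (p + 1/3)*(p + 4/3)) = p^2 + 5*p/3 + 4/9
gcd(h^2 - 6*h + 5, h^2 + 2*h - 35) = h - 5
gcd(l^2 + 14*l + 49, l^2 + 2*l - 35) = l + 7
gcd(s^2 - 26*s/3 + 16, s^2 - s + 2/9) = 1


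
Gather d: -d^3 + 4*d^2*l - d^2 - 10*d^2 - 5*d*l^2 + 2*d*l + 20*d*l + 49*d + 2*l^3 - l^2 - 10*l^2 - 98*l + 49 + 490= -d^3 + d^2*(4*l - 11) + d*(-5*l^2 + 22*l + 49) + 2*l^3 - 11*l^2 - 98*l + 539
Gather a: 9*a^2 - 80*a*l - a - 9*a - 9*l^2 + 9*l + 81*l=9*a^2 + a*(-80*l - 10) - 9*l^2 + 90*l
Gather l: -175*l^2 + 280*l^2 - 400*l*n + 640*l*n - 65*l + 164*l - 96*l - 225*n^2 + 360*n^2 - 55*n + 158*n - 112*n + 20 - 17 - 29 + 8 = 105*l^2 + l*(240*n + 3) + 135*n^2 - 9*n - 18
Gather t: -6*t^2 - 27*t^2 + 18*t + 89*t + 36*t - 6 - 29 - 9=-33*t^2 + 143*t - 44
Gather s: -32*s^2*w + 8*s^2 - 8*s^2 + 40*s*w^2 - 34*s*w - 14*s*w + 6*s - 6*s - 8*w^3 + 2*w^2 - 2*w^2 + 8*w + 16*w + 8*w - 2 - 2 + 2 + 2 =-32*s^2*w + s*(40*w^2 - 48*w) - 8*w^3 + 32*w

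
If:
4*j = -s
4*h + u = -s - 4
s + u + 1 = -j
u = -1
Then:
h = -3/4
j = 0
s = 0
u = -1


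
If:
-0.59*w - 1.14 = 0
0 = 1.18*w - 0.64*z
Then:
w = -1.93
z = -3.56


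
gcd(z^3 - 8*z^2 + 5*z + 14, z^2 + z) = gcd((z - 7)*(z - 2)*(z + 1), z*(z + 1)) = z + 1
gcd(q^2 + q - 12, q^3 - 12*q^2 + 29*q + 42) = 1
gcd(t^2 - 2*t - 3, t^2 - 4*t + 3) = t - 3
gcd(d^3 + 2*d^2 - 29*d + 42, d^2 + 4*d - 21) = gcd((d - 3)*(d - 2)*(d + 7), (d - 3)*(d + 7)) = d^2 + 4*d - 21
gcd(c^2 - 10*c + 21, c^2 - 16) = 1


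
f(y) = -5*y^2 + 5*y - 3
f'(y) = 5 - 10*y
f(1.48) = -6.55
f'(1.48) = -9.80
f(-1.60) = -23.80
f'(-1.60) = 21.00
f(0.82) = -2.26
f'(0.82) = -3.20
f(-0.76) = -9.69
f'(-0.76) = 12.60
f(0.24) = -2.09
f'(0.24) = 2.60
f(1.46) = -6.36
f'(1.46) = -9.60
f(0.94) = -2.72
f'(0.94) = -4.40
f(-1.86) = -29.60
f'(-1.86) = 23.60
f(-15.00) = -1203.00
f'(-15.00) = 155.00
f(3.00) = -33.00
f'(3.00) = -25.00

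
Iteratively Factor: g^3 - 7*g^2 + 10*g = (g)*(g^2 - 7*g + 10) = g*(g - 2)*(g - 5)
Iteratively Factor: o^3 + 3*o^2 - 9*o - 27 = (o - 3)*(o^2 + 6*o + 9) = (o - 3)*(o + 3)*(o + 3)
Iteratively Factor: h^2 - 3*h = (h - 3)*(h)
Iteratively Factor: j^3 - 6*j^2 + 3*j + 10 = (j + 1)*(j^2 - 7*j + 10) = (j - 5)*(j + 1)*(j - 2)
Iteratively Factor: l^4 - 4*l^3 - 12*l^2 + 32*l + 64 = (l - 4)*(l^3 - 12*l - 16) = (l - 4)^2*(l^2 + 4*l + 4) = (l - 4)^2*(l + 2)*(l + 2)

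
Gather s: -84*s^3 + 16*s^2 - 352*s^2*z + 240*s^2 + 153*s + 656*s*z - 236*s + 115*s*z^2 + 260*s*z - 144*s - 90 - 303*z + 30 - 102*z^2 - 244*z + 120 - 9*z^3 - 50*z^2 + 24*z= -84*s^3 + s^2*(256 - 352*z) + s*(115*z^2 + 916*z - 227) - 9*z^3 - 152*z^2 - 523*z + 60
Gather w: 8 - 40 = -32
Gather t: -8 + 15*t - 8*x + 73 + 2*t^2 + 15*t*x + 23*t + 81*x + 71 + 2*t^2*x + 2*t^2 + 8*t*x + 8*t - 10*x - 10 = t^2*(2*x + 4) + t*(23*x + 46) + 63*x + 126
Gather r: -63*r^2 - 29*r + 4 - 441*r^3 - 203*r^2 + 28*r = -441*r^3 - 266*r^2 - r + 4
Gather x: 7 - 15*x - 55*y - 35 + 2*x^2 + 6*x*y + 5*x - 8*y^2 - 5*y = 2*x^2 + x*(6*y - 10) - 8*y^2 - 60*y - 28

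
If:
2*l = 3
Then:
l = 3/2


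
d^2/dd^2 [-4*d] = 0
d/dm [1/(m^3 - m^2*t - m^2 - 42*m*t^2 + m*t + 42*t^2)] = (-3*m^2 + 2*m*t + 2*m + 42*t^2 - t)/(m^3 - m^2*t - m^2 - 42*m*t^2 + m*t + 42*t^2)^2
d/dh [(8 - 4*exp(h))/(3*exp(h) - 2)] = -16*exp(h)/(3*exp(h) - 2)^2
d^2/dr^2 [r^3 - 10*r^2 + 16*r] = 6*r - 20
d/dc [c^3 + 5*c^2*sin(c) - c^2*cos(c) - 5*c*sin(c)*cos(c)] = c^2*sin(c) + 5*c^2*cos(c) + 3*c^2 + 10*c*sin(c) - 2*c*cos(c) - 5*c*cos(2*c) - 5*sin(2*c)/2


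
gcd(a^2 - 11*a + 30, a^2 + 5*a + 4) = 1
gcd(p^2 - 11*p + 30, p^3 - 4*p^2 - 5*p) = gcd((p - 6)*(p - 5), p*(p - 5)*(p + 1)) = p - 5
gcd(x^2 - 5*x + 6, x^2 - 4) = x - 2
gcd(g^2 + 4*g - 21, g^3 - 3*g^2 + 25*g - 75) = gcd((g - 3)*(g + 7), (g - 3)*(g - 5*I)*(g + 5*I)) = g - 3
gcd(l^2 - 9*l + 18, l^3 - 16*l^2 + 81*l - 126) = l^2 - 9*l + 18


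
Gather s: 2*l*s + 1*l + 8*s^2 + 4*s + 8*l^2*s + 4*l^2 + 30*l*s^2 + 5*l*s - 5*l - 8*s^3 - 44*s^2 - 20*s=4*l^2 - 4*l - 8*s^3 + s^2*(30*l - 36) + s*(8*l^2 + 7*l - 16)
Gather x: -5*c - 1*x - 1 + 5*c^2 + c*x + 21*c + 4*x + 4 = 5*c^2 + 16*c + x*(c + 3) + 3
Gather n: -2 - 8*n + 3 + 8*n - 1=0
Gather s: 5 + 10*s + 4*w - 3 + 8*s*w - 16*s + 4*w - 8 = s*(8*w - 6) + 8*w - 6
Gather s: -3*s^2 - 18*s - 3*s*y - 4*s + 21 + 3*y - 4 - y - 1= -3*s^2 + s*(-3*y - 22) + 2*y + 16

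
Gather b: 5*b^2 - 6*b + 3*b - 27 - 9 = 5*b^2 - 3*b - 36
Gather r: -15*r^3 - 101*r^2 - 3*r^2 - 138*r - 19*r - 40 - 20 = -15*r^3 - 104*r^2 - 157*r - 60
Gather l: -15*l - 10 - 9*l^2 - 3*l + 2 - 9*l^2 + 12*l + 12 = -18*l^2 - 6*l + 4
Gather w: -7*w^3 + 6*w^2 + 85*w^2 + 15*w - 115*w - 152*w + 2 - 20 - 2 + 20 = -7*w^3 + 91*w^2 - 252*w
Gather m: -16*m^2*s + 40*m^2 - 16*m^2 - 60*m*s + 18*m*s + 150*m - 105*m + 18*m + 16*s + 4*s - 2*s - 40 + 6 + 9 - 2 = m^2*(24 - 16*s) + m*(63 - 42*s) + 18*s - 27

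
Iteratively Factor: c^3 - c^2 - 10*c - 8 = (c + 2)*(c^2 - 3*c - 4) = (c + 1)*(c + 2)*(c - 4)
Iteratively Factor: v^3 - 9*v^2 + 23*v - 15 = (v - 5)*(v^2 - 4*v + 3) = (v - 5)*(v - 1)*(v - 3)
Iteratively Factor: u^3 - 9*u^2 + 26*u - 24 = (u - 4)*(u^2 - 5*u + 6) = (u - 4)*(u - 2)*(u - 3)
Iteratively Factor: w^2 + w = (w)*(w + 1)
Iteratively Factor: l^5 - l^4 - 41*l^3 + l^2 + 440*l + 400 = (l + 4)*(l^4 - 5*l^3 - 21*l^2 + 85*l + 100) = (l + 4)^2*(l^3 - 9*l^2 + 15*l + 25) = (l - 5)*(l + 4)^2*(l^2 - 4*l - 5) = (l - 5)^2*(l + 4)^2*(l + 1)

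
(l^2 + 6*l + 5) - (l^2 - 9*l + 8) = 15*l - 3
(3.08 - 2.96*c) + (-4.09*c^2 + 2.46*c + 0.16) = -4.09*c^2 - 0.5*c + 3.24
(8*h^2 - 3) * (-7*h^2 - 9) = -56*h^4 - 51*h^2 + 27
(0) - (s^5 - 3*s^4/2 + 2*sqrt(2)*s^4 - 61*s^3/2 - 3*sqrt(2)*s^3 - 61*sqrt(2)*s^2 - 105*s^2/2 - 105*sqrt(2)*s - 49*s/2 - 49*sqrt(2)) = -s^5 - 2*sqrt(2)*s^4 + 3*s^4/2 + 3*sqrt(2)*s^3 + 61*s^3/2 + 105*s^2/2 + 61*sqrt(2)*s^2 + 49*s/2 + 105*sqrt(2)*s + 49*sqrt(2)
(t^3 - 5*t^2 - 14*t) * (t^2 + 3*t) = t^5 - 2*t^4 - 29*t^3 - 42*t^2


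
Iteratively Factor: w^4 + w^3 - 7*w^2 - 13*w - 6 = (w + 2)*(w^3 - w^2 - 5*w - 3) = (w + 1)*(w + 2)*(w^2 - 2*w - 3) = (w + 1)^2*(w + 2)*(w - 3)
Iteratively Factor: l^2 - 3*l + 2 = (l - 1)*(l - 2)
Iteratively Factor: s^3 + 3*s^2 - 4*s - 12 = (s + 2)*(s^2 + s - 6) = (s - 2)*(s + 2)*(s + 3)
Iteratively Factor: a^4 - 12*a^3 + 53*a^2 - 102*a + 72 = (a - 3)*(a^3 - 9*a^2 + 26*a - 24) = (a - 3)*(a - 2)*(a^2 - 7*a + 12) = (a - 3)^2*(a - 2)*(a - 4)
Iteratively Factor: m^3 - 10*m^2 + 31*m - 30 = (m - 5)*(m^2 - 5*m + 6) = (m - 5)*(m - 3)*(m - 2)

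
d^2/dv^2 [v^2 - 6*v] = 2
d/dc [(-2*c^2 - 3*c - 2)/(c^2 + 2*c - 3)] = (-c^2 + 16*c + 13)/(c^4 + 4*c^3 - 2*c^2 - 12*c + 9)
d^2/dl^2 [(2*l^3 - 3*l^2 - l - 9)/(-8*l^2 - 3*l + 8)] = 2*(-154*l^3 + 2448*l^2 + 456*l + 873)/(512*l^6 + 576*l^5 - 1320*l^4 - 1125*l^3 + 1320*l^2 + 576*l - 512)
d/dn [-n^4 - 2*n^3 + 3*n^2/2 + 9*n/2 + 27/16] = -4*n^3 - 6*n^2 + 3*n + 9/2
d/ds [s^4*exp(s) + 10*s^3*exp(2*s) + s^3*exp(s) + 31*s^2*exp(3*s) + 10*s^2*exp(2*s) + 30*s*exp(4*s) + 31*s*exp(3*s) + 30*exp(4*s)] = (s^4 + 20*s^3*exp(s) + 5*s^3 + 93*s^2*exp(2*s) + 50*s^2*exp(s) + 3*s^2 + 120*s*exp(3*s) + 155*s*exp(2*s) + 20*s*exp(s) + 150*exp(3*s) + 31*exp(2*s))*exp(s)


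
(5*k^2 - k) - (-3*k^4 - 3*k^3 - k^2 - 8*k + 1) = 3*k^4 + 3*k^3 + 6*k^2 + 7*k - 1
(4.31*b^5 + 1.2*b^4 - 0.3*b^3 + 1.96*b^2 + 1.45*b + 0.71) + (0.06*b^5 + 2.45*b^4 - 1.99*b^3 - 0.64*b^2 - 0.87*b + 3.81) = 4.37*b^5 + 3.65*b^4 - 2.29*b^3 + 1.32*b^2 + 0.58*b + 4.52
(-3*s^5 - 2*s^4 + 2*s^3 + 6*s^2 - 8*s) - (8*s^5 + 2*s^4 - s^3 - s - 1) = -11*s^5 - 4*s^4 + 3*s^3 + 6*s^2 - 7*s + 1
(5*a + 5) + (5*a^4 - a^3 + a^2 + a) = 5*a^4 - a^3 + a^2 + 6*a + 5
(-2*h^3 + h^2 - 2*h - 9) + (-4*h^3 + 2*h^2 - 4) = -6*h^3 + 3*h^2 - 2*h - 13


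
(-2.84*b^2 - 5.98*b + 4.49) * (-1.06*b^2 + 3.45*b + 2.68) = 3.0104*b^4 - 3.4592*b^3 - 33.0016*b^2 - 0.535900000000002*b + 12.0332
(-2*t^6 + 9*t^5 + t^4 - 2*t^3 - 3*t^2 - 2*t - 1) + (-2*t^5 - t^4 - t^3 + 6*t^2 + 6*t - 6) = -2*t^6 + 7*t^5 - 3*t^3 + 3*t^2 + 4*t - 7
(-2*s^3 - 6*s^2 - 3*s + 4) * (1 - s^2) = 2*s^5 + 6*s^4 + s^3 - 10*s^2 - 3*s + 4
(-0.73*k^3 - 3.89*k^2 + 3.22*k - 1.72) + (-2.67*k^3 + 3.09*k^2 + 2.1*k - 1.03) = -3.4*k^3 - 0.8*k^2 + 5.32*k - 2.75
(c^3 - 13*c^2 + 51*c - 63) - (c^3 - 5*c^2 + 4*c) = -8*c^2 + 47*c - 63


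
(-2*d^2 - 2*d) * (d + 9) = -2*d^3 - 20*d^2 - 18*d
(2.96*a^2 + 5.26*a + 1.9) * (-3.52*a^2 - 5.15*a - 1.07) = -10.4192*a^4 - 33.7592*a^3 - 36.9442*a^2 - 15.4132*a - 2.033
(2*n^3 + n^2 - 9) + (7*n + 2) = 2*n^3 + n^2 + 7*n - 7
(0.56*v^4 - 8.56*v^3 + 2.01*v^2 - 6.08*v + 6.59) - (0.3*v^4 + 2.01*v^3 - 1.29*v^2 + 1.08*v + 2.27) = 0.26*v^4 - 10.57*v^3 + 3.3*v^2 - 7.16*v + 4.32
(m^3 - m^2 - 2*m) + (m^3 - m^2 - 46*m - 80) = 2*m^3 - 2*m^2 - 48*m - 80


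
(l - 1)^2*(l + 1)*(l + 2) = l^4 + l^3 - 3*l^2 - l + 2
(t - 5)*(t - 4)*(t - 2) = t^3 - 11*t^2 + 38*t - 40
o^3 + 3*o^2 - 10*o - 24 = (o - 3)*(o + 2)*(o + 4)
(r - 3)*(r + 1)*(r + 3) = r^3 + r^2 - 9*r - 9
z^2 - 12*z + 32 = (z - 8)*(z - 4)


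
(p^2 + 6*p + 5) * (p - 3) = p^3 + 3*p^2 - 13*p - 15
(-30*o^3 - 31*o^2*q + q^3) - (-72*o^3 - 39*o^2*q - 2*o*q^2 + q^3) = 42*o^3 + 8*o^2*q + 2*o*q^2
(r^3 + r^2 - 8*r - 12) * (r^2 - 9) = r^5 + r^4 - 17*r^3 - 21*r^2 + 72*r + 108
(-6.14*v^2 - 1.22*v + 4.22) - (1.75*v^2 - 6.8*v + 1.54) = -7.89*v^2 + 5.58*v + 2.68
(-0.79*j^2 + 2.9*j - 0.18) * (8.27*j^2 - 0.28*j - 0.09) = -6.5333*j^4 + 24.2042*j^3 - 2.2295*j^2 - 0.2106*j + 0.0162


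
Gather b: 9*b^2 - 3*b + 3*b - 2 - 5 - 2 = 9*b^2 - 9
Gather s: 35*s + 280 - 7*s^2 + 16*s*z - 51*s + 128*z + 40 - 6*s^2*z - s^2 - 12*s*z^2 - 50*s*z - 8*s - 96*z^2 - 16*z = s^2*(-6*z - 8) + s*(-12*z^2 - 34*z - 24) - 96*z^2 + 112*z + 320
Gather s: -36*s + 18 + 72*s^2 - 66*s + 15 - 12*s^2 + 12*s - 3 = 60*s^2 - 90*s + 30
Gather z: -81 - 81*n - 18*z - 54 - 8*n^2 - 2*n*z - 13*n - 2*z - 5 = -8*n^2 - 94*n + z*(-2*n - 20) - 140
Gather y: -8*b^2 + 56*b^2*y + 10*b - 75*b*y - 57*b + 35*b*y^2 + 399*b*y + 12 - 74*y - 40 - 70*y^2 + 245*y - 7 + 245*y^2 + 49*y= -8*b^2 - 47*b + y^2*(35*b + 175) + y*(56*b^2 + 324*b + 220) - 35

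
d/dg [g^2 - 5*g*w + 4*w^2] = 2*g - 5*w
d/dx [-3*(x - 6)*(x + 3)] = 9 - 6*x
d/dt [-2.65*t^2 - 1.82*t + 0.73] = -5.3*t - 1.82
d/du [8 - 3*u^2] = -6*u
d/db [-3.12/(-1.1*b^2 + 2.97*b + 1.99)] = (9.2664 - 6.864*b)/(-1.1*b^2 + 2.97*b + 1.99)^2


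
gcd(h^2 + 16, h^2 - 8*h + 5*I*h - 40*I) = 1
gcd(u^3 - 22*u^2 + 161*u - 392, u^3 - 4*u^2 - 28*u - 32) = u - 8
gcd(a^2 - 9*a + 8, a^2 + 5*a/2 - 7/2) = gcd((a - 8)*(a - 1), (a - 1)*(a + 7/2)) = a - 1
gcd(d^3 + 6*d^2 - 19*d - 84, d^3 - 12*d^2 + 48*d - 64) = d - 4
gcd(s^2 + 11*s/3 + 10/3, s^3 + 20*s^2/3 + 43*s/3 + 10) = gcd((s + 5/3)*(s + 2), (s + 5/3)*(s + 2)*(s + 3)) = s^2 + 11*s/3 + 10/3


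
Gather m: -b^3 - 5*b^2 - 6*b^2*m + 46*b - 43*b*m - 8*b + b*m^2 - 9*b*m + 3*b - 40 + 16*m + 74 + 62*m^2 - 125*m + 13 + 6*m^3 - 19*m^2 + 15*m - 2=-b^3 - 5*b^2 + 41*b + 6*m^3 + m^2*(b + 43) + m*(-6*b^2 - 52*b - 94) + 45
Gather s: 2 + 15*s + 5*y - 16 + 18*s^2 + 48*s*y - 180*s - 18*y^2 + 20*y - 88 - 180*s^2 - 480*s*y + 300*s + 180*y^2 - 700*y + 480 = -162*s^2 + s*(135 - 432*y) + 162*y^2 - 675*y + 378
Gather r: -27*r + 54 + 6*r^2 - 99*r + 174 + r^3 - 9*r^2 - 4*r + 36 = r^3 - 3*r^2 - 130*r + 264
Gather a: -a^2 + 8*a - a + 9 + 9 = -a^2 + 7*a + 18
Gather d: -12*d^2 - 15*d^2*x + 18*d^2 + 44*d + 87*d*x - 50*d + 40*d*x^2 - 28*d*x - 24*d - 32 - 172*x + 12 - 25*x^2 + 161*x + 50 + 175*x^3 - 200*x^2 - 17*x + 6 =d^2*(6 - 15*x) + d*(40*x^2 + 59*x - 30) + 175*x^3 - 225*x^2 - 28*x + 36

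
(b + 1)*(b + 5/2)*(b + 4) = b^3 + 15*b^2/2 + 33*b/2 + 10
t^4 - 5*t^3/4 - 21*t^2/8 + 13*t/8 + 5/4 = (t - 2)*(t - 1)*(t + 1/2)*(t + 5/4)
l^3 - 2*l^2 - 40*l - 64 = (l - 8)*(l + 2)*(l + 4)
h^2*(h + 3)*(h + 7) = h^4 + 10*h^3 + 21*h^2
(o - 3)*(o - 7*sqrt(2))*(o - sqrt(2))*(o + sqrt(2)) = o^4 - 7*sqrt(2)*o^3 - 3*o^3 - 2*o^2 + 21*sqrt(2)*o^2 + 6*o + 14*sqrt(2)*o - 42*sqrt(2)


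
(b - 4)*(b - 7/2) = b^2 - 15*b/2 + 14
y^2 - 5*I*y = y*(y - 5*I)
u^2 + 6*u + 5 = (u + 1)*(u + 5)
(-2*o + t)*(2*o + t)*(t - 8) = -4*o^2*t + 32*o^2 + t^3 - 8*t^2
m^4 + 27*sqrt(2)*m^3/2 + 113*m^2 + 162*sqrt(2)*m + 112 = (m + sqrt(2)/2)*(m + 2*sqrt(2))*(m + 4*sqrt(2))*(m + 7*sqrt(2))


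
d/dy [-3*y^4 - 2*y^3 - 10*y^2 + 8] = 2*y*(-6*y^2 - 3*y - 10)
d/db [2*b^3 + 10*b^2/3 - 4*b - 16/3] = 6*b^2 + 20*b/3 - 4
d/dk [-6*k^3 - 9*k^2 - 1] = 18*k*(-k - 1)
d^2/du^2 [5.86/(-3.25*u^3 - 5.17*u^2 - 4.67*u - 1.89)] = ((114.27*u + 60.5924)*(3.25*u^3 + 5.17*u^2 + 4.67*u + 1.89) - 5.86*(9.75*u^2 + 10.34*u + 4.67)*(19.5*u^2 + 20.68*u + 9.34))/(3.25*u^3 + 5.17*u^2 + 4.67*u + 1.89)^3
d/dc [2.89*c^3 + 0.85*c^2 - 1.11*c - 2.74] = 8.67*c^2 + 1.7*c - 1.11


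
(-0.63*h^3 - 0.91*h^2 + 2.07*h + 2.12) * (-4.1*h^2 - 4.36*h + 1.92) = 2.583*h^5 + 6.4778*h^4 - 5.729*h^3 - 19.4644*h^2 - 5.2688*h + 4.0704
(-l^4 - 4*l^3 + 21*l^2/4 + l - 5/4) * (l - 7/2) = -l^5 - l^4/2 + 77*l^3/4 - 139*l^2/8 - 19*l/4 + 35/8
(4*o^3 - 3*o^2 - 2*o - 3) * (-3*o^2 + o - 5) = -12*o^5 + 13*o^4 - 17*o^3 + 22*o^2 + 7*o + 15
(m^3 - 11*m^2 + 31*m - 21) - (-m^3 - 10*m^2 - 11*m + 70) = 2*m^3 - m^2 + 42*m - 91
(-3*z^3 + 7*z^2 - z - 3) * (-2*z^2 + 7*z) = 6*z^5 - 35*z^4 + 51*z^3 - z^2 - 21*z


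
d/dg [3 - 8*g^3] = -24*g^2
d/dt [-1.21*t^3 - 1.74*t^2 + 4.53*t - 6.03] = -3.63*t^2 - 3.48*t + 4.53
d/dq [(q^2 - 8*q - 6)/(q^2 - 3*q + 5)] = (5*q^2 + 22*q - 58)/(q^4 - 6*q^3 + 19*q^2 - 30*q + 25)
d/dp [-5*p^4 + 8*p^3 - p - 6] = -20*p^3 + 24*p^2 - 1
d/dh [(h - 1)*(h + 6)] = 2*h + 5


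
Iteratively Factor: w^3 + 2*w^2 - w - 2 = (w + 1)*(w^2 + w - 2) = (w - 1)*(w + 1)*(w + 2)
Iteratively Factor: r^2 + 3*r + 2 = (r + 2)*(r + 1)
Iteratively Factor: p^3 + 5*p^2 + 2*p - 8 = (p - 1)*(p^2 + 6*p + 8) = (p - 1)*(p + 2)*(p + 4)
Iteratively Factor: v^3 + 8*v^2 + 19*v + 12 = (v + 3)*(v^2 + 5*v + 4) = (v + 3)*(v + 4)*(v + 1)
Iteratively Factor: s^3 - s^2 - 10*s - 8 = (s + 2)*(s^2 - 3*s - 4) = (s - 4)*(s + 2)*(s + 1)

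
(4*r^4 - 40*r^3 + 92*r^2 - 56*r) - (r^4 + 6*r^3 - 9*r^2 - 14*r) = 3*r^4 - 46*r^3 + 101*r^2 - 42*r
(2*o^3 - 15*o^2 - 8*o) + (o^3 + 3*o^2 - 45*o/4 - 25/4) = 3*o^3 - 12*o^2 - 77*o/4 - 25/4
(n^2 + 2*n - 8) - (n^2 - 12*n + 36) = 14*n - 44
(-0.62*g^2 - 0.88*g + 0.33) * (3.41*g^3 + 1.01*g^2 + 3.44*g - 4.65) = -2.1142*g^5 - 3.627*g^4 - 1.8963*g^3 + 0.1891*g^2 + 5.2272*g - 1.5345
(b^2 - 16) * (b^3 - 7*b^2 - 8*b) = b^5 - 7*b^4 - 24*b^3 + 112*b^2 + 128*b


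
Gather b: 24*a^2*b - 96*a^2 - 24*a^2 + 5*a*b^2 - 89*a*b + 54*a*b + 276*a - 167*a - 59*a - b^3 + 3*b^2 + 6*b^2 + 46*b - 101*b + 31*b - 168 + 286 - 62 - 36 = -120*a^2 + 50*a - b^3 + b^2*(5*a + 9) + b*(24*a^2 - 35*a - 24) + 20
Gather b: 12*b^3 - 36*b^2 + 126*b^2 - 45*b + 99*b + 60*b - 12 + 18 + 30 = 12*b^3 + 90*b^2 + 114*b + 36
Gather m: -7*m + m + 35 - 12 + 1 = 24 - 6*m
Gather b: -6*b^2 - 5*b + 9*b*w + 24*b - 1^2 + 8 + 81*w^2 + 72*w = -6*b^2 + b*(9*w + 19) + 81*w^2 + 72*w + 7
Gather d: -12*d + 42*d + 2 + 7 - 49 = 30*d - 40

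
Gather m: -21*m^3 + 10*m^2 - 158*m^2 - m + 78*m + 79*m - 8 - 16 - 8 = -21*m^3 - 148*m^2 + 156*m - 32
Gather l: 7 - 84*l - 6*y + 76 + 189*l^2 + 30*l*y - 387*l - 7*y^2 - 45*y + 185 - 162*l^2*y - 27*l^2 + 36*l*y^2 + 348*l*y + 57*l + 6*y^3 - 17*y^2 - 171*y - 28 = l^2*(162 - 162*y) + l*(36*y^2 + 378*y - 414) + 6*y^3 - 24*y^2 - 222*y + 240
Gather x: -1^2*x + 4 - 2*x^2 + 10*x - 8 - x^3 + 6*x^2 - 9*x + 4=-x^3 + 4*x^2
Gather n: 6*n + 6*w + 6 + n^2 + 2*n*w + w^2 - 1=n^2 + n*(2*w + 6) + w^2 + 6*w + 5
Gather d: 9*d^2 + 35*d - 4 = 9*d^2 + 35*d - 4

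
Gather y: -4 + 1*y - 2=y - 6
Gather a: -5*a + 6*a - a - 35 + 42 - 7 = 0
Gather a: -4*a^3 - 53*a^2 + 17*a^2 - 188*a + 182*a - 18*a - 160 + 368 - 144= -4*a^3 - 36*a^2 - 24*a + 64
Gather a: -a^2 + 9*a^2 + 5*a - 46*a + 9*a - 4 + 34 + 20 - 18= 8*a^2 - 32*a + 32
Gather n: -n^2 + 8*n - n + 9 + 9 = -n^2 + 7*n + 18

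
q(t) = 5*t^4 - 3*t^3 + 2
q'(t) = 20*t^3 - 9*t^2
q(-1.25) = 20.07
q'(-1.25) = -53.12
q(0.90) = 3.09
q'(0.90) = 7.29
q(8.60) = 25444.24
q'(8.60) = 12055.48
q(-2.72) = 336.05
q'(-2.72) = -469.06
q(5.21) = 3261.75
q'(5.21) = 2584.12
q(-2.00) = 106.00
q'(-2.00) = -196.00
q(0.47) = 1.93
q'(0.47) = 0.09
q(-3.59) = 971.32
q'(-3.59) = -1041.36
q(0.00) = 2.00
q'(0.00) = 0.00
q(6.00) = 5834.00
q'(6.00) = 3996.00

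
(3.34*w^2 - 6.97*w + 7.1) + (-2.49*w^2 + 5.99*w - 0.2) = 0.85*w^2 - 0.98*w + 6.9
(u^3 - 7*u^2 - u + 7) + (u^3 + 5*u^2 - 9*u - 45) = 2*u^3 - 2*u^2 - 10*u - 38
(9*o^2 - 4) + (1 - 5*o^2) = 4*o^2 - 3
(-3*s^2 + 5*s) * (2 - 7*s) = 21*s^3 - 41*s^2 + 10*s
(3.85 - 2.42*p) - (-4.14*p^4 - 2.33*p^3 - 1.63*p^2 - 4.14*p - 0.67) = 4.14*p^4 + 2.33*p^3 + 1.63*p^2 + 1.72*p + 4.52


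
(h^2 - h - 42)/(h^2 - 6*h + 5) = (h^2 - h - 42)/(h^2 - 6*h + 5)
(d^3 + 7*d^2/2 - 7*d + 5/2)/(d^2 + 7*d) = (2*d^3 + 7*d^2 - 14*d + 5)/(2*d*(d + 7))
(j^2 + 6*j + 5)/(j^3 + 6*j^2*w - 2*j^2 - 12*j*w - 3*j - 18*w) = (j + 5)/(j^2 + 6*j*w - 3*j - 18*w)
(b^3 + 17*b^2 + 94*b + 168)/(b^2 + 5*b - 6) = (b^2 + 11*b + 28)/(b - 1)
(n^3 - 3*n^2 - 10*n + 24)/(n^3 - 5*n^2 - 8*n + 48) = (n - 2)/(n - 4)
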